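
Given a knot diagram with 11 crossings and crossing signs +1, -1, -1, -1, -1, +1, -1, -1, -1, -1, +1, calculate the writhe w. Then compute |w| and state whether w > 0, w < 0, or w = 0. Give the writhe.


Step 1: Count positive crossings (+1).
Positive crossings: 3
Step 2: Count negative crossings (-1).
Negative crossings: 8
Step 3: Writhe = (positive) - (negative)
w = 3 - 8 = -5
Step 4: |w| = 5, and w is negative

-5


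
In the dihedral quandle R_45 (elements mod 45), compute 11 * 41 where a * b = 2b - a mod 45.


11 * 41 = 2*41 - 11 mod 45
= 82 - 11 mod 45
= 71 mod 45 = 26

26


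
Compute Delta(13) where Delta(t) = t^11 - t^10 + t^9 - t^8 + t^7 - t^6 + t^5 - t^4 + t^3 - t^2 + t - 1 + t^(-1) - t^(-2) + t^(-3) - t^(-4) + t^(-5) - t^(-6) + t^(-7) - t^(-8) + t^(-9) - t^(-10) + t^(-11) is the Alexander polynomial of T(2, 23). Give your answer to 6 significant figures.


Substituting t = 13 into Delta(t) = t^11 - t^10 + t^9 - t^8 + t^7 - t^6 + t^5 - t^4 + t^3 - t^2 + t - 1 + t^(-1) - t^(-2) + t^(-3) - t^(-4) + t^(-5) - t^(-6) + t^(-7) - t^(-8) + t^(-9) - t^(-10) + t^(-11):
Term values: (1792160394037) + (-137858491849) + (10604499373) + (-815730721) + (62748517) + (-4826809) + (371293) + (-28561) + (2197) + (-169) + (13) + (-1) + (0.0769231) + (-0.00591716) + (0.000455166) + (-3.50128e-05) + (2.69329e-06) + (-2.07176e-07) + (1.59366e-08) + (-1.22589e-09) + (9.42996e-11) + (-7.25382e-12) + (5.57986e-13)
Sum = 1.664148937e+12
Rounded to 6 significant figures: 1.66415e+12

1.66415e+12


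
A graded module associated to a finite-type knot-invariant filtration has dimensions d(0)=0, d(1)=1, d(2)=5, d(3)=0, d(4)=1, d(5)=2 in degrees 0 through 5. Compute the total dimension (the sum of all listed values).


Total dimension = d(0) + d(1) + ... + d(5)
= 0 + 1 + 5 + 0 + 1 + 2
= 9

9


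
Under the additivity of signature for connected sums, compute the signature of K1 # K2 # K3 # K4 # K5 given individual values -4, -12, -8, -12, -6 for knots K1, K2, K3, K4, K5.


The signature is additive under connected sum.
signature(K1 # K2 # K3 # K4 # K5) = (-4) + (-12) + (-8) + (-12) + (-6)
= -42

-42


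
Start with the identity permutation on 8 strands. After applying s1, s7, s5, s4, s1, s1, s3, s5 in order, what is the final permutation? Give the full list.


Starting with identity [1, 2, 3, 4, 5, 6, 7, 8].
Apply generators in sequence:
  After s1: [2, 1, 3, 4, 5, 6, 7, 8]
  After s7: [2, 1, 3, 4, 5, 6, 8, 7]
  After s5: [2, 1, 3, 4, 6, 5, 8, 7]
  After s4: [2, 1, 3, 6, 4, 5, 8, 7]
  After s1: [1, 2, 3, 6, 4, 5, 8, 7]
  After s1: [2, 1, 3, 6, 4, 5, 8, 7]
  After s3: [2, 1, 6, 3, 4, 5, 8, 7]
  After s5: [2, 1, 6, 3, 5, 4, 8, 7]
Final permutation: [2, 1, 6, 3, 5, 4, 8, 7]

[2, 1, 6, 3, 5, 4, 8, 7]


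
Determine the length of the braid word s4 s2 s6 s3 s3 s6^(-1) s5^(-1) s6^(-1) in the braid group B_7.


The word length counts the number of generators (including inverses).
Listing each generator: s4, s2, s6, s3, s3, s6^(-1), s5^(-1), s6^(-1)
There are 8 generators in this braid word.

8


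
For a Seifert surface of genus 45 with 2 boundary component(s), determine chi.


chi = 2 - 2g - b
= 2 - 2*45 - 2
= 2 - 90 - 2 = -90

-90


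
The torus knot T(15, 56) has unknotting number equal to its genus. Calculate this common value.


For a torus knot T(p,q), both the unknotting number and genus equal (p-1)(q-1)/2.
= (15-1)(56-1)/2
= 14*55/2
= 770/2 = 385

385


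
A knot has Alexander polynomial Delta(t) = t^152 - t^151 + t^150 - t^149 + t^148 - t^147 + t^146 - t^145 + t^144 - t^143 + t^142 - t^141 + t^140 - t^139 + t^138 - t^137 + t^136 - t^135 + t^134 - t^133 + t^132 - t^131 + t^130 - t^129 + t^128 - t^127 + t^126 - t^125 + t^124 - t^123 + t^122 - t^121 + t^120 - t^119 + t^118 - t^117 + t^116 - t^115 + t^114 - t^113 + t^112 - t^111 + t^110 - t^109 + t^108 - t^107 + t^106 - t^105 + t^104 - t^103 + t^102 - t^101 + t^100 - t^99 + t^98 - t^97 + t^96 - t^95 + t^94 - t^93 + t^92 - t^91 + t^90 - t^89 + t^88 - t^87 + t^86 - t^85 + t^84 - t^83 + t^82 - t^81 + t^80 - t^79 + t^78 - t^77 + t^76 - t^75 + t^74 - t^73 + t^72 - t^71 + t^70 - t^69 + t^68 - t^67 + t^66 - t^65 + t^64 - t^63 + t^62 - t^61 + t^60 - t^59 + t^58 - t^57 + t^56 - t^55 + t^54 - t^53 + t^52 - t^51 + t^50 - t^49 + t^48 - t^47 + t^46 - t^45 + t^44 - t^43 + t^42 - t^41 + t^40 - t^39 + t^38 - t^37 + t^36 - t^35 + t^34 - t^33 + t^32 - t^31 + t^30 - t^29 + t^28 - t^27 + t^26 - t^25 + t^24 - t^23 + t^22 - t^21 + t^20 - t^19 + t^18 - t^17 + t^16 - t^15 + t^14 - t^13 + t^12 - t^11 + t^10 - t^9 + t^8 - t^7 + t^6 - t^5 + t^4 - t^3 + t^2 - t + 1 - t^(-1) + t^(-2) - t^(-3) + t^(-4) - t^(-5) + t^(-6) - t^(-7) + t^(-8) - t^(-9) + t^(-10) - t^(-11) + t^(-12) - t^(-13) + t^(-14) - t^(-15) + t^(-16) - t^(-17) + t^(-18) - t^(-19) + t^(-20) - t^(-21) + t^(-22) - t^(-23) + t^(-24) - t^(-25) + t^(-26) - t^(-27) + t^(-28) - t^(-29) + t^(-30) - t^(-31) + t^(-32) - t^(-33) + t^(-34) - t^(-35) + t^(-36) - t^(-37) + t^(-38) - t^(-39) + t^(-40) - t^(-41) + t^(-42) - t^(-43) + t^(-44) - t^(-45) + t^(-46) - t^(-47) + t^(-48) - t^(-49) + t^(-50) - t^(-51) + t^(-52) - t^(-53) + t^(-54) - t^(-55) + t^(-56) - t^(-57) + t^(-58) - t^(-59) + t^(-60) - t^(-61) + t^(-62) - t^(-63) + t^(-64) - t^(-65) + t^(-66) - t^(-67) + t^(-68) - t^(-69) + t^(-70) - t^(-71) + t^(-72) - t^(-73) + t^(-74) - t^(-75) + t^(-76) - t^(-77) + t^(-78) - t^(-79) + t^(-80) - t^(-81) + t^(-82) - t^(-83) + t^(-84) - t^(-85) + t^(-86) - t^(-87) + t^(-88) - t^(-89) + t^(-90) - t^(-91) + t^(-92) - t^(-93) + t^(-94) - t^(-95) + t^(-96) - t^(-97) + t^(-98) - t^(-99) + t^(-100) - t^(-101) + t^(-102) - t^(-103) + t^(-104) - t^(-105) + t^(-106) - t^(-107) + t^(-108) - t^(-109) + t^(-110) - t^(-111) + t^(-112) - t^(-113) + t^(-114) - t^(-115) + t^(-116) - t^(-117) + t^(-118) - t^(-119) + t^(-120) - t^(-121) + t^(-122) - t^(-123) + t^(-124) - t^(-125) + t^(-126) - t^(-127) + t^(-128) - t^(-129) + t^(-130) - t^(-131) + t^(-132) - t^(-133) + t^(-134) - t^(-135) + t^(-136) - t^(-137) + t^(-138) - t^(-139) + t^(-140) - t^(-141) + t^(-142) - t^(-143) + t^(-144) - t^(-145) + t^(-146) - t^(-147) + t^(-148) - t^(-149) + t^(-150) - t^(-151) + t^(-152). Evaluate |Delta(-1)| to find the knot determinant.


Step 1: The polynomial has 305 terms with alternating signs, exponents from 152 down to -152.
Step 2: Substitute t = -1. The i-th term has coefficient (-1)^i and exponent (m-i),
  so its value is (-1)^i * (-1)^(m-i) = (-1)^m = 1 for every i.
Step 3: All 305 terms equal 1, so Delta(-1) = 305 * (1) = 305
Step 4: |Delta(-1)| = 305

305


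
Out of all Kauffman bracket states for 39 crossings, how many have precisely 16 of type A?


We choose which 16 of 39 crossings get A-smoothings.
C(39, 16) = 39! / (16! * 23!)
= 37711260990

37711260990


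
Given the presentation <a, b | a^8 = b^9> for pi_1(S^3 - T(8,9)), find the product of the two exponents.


The relation is a^8 = b^9.
Product of exponents = 8 * 9
= 72

72


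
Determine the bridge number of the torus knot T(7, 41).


The bridge number of T(p,q) is min(p,q).
min(7, 41) = 7

7


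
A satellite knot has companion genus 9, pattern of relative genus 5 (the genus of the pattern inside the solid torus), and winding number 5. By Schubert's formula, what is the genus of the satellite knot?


Schubert: g(satellite) = g_rel(pattern) + |winding| * g(companion),
where g_rel(pattern) is the genus of the pattern relative to the solid torus.
= 5 + 5 * 9
= 5 + 45 = 50

50


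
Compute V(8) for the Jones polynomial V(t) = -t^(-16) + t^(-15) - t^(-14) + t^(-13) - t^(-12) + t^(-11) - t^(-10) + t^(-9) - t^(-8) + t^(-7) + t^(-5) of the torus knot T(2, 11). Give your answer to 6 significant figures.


Substituting t = 8 into V(t) = -t^(-16) + t^(-15) - t^(-14) + t^(-13) - t^(-12) + t^(-11) - t^(-10) + t^(-9) - t^(-8) + t^(-7) + t^(-5):
  (-)t^(-16) = -3.55271e-15
  (+)t^(-15) = 2.84217e-14
  (-)t^(-14) = -2.27374e-13
  (+)t^(-13) = 1.81899e-12
  (-)t^(-12) = -1.45519e-11
  (+)t^(-11) = 1.16415e-10
  (-)t^(-10) = -9.31323e-10
  (+)t^(-9) = 7.45058e-09
  (-)t^(-8) = -5.96046e-08
  (+)t^(-7) = 4.76837e-07
  (+)t^(-5) = 3.05176e-05
Sum = (-3.55271e-15) + (2.84217e-14) + (-2.27374e-13) + (1.81899e-12) + (-1.45519e-11) + (1.16415e-10) + (-9.31323e-10) + (7.45058e-09) + (-5.96046e-08) + (4.76837e-07) + (3.05176e-05)
= 3.094143338e-05
Rounded to 6 significant figures: 3.09414e-05

3.09414e-05


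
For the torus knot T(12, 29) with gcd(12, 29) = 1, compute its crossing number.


For a torus knot T(p, q) with gcd(p,q)=1,
the crossing number is min(p*(q-1), q*(p-1)).
p*(q-1) = 12*28 = 336
q*(p-1) = 29*11 = 319
min(336, 319) = 319

319


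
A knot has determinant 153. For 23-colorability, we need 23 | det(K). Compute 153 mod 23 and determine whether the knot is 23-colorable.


Step 1: A knot is p-colorable if and only if p divides its determinant.
Step 2: Compute 153 mod 23.
153 = 6 * 23 + 15
Step 3: 153 mod 23 = 15
Step 4: The knot is 23-colorable: no

15


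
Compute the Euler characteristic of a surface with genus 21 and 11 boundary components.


chi = 2 - 2g - b
= 2 - 2*21 - 11
= 2 - 42 - 11 = -51

-51


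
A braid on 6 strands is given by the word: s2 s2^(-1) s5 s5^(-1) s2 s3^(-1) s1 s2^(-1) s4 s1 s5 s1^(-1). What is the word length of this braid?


The word length counts the number of generators (including inverses).
Listing each generator: s2, s2^(-1), s5, s5^(-1), s2, s3^(-1), s1, s2^(-1), s4, s1, s5, s1^(-1)
There are 12 generators in this braid word.

12


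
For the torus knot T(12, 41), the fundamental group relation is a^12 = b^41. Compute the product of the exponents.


The relation is a^12 = b^41.
Product of exponents = 12 * 41
= 492

492


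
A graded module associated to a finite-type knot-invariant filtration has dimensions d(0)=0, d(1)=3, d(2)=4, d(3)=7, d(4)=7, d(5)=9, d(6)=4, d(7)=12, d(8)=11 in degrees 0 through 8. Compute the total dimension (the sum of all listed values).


Total dimension = d(0) + d(1) + ... + d(8)
= 0 + 3 + 4 + 7 + 7 + 9 + 4 + 12 + 11
= 57

57


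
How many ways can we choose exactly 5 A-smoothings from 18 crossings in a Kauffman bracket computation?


We choose which 5 of 18 crossings get A-smoothings.
C(18, 5) = 18! / (5! * 13!)
= 8568

8568


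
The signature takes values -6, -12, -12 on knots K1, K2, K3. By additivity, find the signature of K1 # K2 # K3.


The signature is additive under connected sum.
signature(K1 # K2 # K3) = (-6) + (-12) + (-12)
= -30

-30


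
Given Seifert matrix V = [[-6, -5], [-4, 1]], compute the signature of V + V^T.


Step 1: V + V^T = [[-12, -9], [-9, 2]]
Step 2: trace = -10, det = -105
Step 3: Discriminant = (-10)^2 - 4*(-105) = 520
Step 4: Eigenvalues: 6.40175, -16.4018
Step 5: Signature = (# positive eigenvalues) - (# negative eigenvalues) = 0

0


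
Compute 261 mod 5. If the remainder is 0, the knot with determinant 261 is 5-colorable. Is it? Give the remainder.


Step 1: A knot is p-colorable if and only if p divides its determinant.
Step 2: Compute 261 mod 5.
261 = 52 * 5 + 1
Step 3: 261 mod 5 = 1
Step 4: The knot is 5-colorable: no

1


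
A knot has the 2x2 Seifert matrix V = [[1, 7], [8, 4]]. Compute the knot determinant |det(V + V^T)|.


Step 1: Form V + V^T where V = [[1, 7], [8, 4]]
  V^T = [[1, 8], [7, 4]]
  V + V^T = [[2, 15], [15, 8]]
Step 2: det(V + V^T) = 2*8 - 15*15
  = 16 - 225 = -209
Step 3: Knot determinant = |det(V + V^T)| = |-209| = 209

209


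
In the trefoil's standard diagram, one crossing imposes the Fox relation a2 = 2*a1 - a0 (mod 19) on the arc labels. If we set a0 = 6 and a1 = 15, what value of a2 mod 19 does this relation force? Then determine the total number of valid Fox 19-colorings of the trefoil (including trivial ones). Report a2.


Step 1: Apply the given crossing relation 2*a1 - a0 - a2 = 0 (mod 19).
  a2 = 2*a1 - a0 mod 19
  a2 = 2*15 - 6 mod 19
  a2 = 30 - 6 mod 19
  a2 = 24 mod 19 = 5
Step 2: The trefoil has determinant 3.
  Number of Fox p-colorings (p prime) is p^2 if p = 3, else p.
  Since 19 does not divide 3, only trivial (constant) colorings exist.
  (So the trial a0 = 6, a1 = 15 with a0 != a1 does NOT extend to a valid coloring of the whole trefoil: the other two crossing relations require 3*(a1 - a0) = 0 (mod 19), which fails.)
  Total colorings = 19
Step 3: a2 = 5, total Fox 19-colorings = 19

5


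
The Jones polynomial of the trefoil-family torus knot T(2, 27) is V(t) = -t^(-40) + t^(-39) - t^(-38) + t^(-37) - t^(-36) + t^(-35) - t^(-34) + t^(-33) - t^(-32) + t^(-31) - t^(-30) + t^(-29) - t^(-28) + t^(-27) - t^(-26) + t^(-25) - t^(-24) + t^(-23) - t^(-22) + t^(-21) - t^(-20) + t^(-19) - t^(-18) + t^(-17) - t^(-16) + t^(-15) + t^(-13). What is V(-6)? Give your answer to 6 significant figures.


Substituting t = -6 into V(t) = -t^(-40) + t^(-39) - t^(-38) + t^(-37) - t^(-36) + t^(-35) - t^(-34) + t^(-33) - t^(-32) + t^(-31) - t^(-30) + t^(-29) - t^(-28) + t^(-27) - t^(-26) + t^(-25) - t^(-24) + t^(-23) - t^(-22) + t^(-21) - t^(-20) + t^(-19) - t^(-18) + t^(-17) - t^(-16) + t^(-15) + t^(-13):
  (-)t^(-40) = -7.48083e-32
  (+)t^(-39) = -4.4885e-31
  (-)t^(-38) = -2.6931e-30
  (+)t^(-37) = -1.61586e-29
  (-)t^(-36) = -9.69516e-29
  (+)t^(-35) = -5.8171e-28
  (-)t^(-34) = -3.49026e-27
  (+)t^(-33) = -2.09415e-26
  (-)t^(-32) = -1.25649e-25
  (+)t^(-31) = -7.53896e-25
  (-)t^(-30) = -4.52337e-24
  (+)t^(-29) = -2.71402e-23
  (-)t^(-28) = -1.62841e-22
  (+)t^(-27) = -9.77049e-22
  (-)t^(-26) = -5.86229e-21
  (+)t^(-25) = -3.51738e-20
  (-)t^(-24) = -2.11043e-19
  (+)t^(-23) = -1.26626e-18
  (-)t^(-22) = -7.59753e-18
  (+)t^(-21) = -4.55852e-17
  (-)t^(-20) = -2.73511e-16
  (+)t^(-19) = -1.64107e-15
  (-)t^(-18) = -9.8464e-15
  (+)t^(-17) = -5.90784e-14
  (-)t^(-16) = -3.5447e-13
  (+)t^(-15) = -2.12682e-12
  (+)t^(-13) = -7.65656e-11
Sum = (-7.48083e-32) + (-4.4885e-31) + (-2.6931e-30) + (-1.61586e-29) + (-9.69516e-29) + (-5.8171e-28) + (-3.49026e-27) + (-2.09415e-26) + (-1.25649e-25) + (-7.53896e-25) + (-4.52337e-24) + (-2.71402e-23) + (-1.62841e-22) + (-9.77049e-22) + (-5.86229e-21) + (-3.51738e-20) + (-2.11043e-19) + (-1.26626e-18) + (-7.59753e-18) + (-4.55852e-17) + (-2.73511e-16) + (-1.64107e-15) + (-9.8464e-15) + (-5.90784e-14) + (-3.5447e-13) + (-2.12682e-12) + (-7.65656e-11)
= -7.911779666e-11
Rounded to 6 significant figures: -7.91178e-11

-7.91178e-11


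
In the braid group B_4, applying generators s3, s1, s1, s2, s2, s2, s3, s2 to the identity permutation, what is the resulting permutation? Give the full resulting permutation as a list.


Starting with identity [1, 2, 3, 4].
Apply generators in sequence:
  After s3: [1, 2, 4, 3]
  After s1: [2, 1, 4, 3]
  After s1: [1, 2, 4, 3]
  After s2: [1, 4, 2, 3]
  After s2: [1, 2, 4, 3]
  After s2: [1, 4, 2, 3]
  After s3: [1, 4, 3, 2]
  After s2: [1, 3, 4, 2]
Final permutation: [1, 3, 4, 2]

[1, 3, 4, 2]


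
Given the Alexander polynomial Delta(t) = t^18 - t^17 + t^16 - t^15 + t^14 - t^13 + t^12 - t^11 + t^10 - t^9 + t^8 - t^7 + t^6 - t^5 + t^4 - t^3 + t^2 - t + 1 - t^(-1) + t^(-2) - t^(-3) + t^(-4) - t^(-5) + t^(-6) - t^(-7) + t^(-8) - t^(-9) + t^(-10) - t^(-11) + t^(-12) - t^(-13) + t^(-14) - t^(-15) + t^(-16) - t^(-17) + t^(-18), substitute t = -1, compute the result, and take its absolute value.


Step 1: The polynomial has 37 terms with alternating signs, exponents from 18 down to -18.
Step 2: Substitute t = -1. The i-th term has coefficient (-1)^i and exponent (m-i),
  so its value is (-1)^i * (-1)^(m-i) = (-1)^m = 1 for every i.
Step 3: All 37 terms equal 1, so Delta(-1) = 37 * (1) = 37
Step 4: |Delta(-1)| = 37

37


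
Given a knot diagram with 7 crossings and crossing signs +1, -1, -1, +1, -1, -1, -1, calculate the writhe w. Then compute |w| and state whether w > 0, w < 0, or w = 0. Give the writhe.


Step 1: Count positive crossings (+1).
Positive crossings: 2
Step 2: Count negative crossings (-1).
Negative crossings: 5
Step 3: Writhe = (positive) - (negative)
w = 2 - 5 = -3
Step 4: |w| = 3, and w is negative

-3


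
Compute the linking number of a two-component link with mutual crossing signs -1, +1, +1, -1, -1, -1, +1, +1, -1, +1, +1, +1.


Step 1: Count positive crossings: 7
Step 2: Count negative crossings: 5
Step 3: Sum of signs = 7 - 5 = 2
Step 4: Linking number = sum/2 = 2/2 = 1

1


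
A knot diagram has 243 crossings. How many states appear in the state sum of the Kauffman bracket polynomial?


Each crossing contributes 2 choices (A-smoothing or B-smoothing).
Total states = 2^243 = 14134776518227074636666380005943348126619871175004951664972849610340958208

14134776518227074636666380005943348126619871175004951664972849610340958208


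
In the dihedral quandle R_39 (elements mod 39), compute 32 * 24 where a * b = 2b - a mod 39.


32 * 24 = 2*24 - 32 mod 39
= 48 - 32 mod 39
= 16 mod 39 = 16

16


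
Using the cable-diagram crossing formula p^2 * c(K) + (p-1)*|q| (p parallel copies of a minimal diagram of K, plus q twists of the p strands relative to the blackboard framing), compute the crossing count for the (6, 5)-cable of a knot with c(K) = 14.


Step 1: Each of the c(K) crossings of the companion diagram becomes p*p = p^2 crossings among the p parallel strands, and each of the |q| twists s_1 s_2 ... s_(p-1) adds (p-1) crossings.
  Crossings = p^2 * c(K) + (p-1)*|q|
Step 2: = 6^2 * 14 + (6-1)*5
Step 3: = 36*14 + 5*5
Step 4: = 504 + 25 = 529

529


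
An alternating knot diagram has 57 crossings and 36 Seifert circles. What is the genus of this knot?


For alternating knots, g = (c - s + 1)/2.
= (57 - 36 + 1)/2
= 22/2 = 11

11


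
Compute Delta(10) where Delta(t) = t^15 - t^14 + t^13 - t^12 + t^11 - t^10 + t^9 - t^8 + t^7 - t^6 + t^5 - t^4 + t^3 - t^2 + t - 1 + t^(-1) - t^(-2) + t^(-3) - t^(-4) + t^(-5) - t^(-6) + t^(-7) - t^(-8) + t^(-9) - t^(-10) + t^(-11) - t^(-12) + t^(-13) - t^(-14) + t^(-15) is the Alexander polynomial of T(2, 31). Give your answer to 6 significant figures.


Substituting t = 10 into Delta(t) = t^15 - t^14 + t^13 - t^12 + t^11 - t^10 + t^9 - t^8 + t^7 - t^6 + t^5 - t^4 + t^3 - t^2 + t - 1 + t^(-1) - t^(-2) + t^(-3) - t^(-4) + t^(-5) - t^(-6) + t^(-7) - t^(-8) + t^(-9) - t^(-10) + t^(-11) - t^(-12) + t^(-13) - t^(-14) + t^(-15):
Term values: (1000000000000000) + (-100000000000000) + (10000000000000) + (-1000000000000) + (100000000000) + (-10000000000) + (1000000000) + (-100000000) + (10000000) + (-1000000) + (100000) + (-10000) + (1000) + (-100) + (10) + (-1) + (0.1) + (-0.01) + (0.001) + (-0.0001) + (1e-05) + (-1e-06) + (1e-07) + (-1e-08) + (1e-09) + (-1e-10) + (1e-11) + (-1e-12) + (1e-13) + (-1e-14) + (1e-15)
Sum = 9.090909091e+14
Rounded to 6 significant figures: 9.09091e+14

9.09091e+14


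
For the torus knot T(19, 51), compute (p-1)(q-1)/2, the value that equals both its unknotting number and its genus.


For a torus knot T(p,q), both the unknotting number and genus equal (p-1)(q-1)/2.
= (19-1)(51-1)/2
= 18*50/2
= 900/2 = 450

450


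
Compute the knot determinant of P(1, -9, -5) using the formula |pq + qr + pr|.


Step 1: Compute pq + qr + pr.
pq = 1*(-9) = -9
qr = (-9)*(-5) = 45
pr = 1*(-5) = -5
pq + qr + pr = -9 + 45 + (-5) = 31
Step 2: Take absolute value.
det(P(1,-9,-5)) = |31| = 31

31


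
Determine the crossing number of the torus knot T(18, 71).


For a torus knot T(p, q) with gcd(p,q)=1,
the crossing number is min(p*(q-1), q*(p-1)).
p*(q-1) = 18*70 = 1260
q*(p-1) = 71*17 = 1207
min(1260, 1207) = 1207

1207


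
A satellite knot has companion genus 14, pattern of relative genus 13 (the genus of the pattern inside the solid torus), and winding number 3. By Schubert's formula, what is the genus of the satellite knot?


Schubert: g(satellite) = g_rel(pattern) + |winding| * g(companion),
where g_rel(pattern) is the genus of the pattern relative to the solid torus.
= 13 + 3 * 14
= 13 + 42 = 55

55


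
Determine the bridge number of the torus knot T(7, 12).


The bridge number of T(p,q) is min(p,q).
min(7, 12) = 7

7


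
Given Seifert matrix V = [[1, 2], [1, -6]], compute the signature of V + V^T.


Step 1: V + V^T = [[2, 3], [3, -12]]
Step 2: trace = -10, det = -33
Step 3: Discriminant = (-10)^2 - 4*(-33) = 232
Step 4: Eigenvalues: 2.61577, -12.6158
Step 5: Signature = (# positive eigenvalues) - (# negative eigenvalues) = 0

0


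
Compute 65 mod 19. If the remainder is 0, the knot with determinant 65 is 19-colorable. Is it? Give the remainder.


Step 1: A knot is p-colorable if and only if p divides its determinant.
Step 2: Compute 65 mod 19.
65 = 3 * 19 + 8
Step 3: 65 mod 19 = 8
Step 4: The knot is 19-colorable: no

8


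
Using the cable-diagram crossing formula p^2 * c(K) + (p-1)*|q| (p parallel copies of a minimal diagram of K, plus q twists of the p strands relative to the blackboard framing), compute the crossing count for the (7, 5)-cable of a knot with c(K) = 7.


Step 1: Each of the c(K) crossings of the companion diagram becomes p*p = p^2 crossings among the p parallel strands, and each of the |q| twists s_1 s_2 ... s_(p-1) adds (p-1) crossings.
  Crossings = p^2 * c(K) + (p-1)*|q|
Step 2: = 7^2 * 7 + (7-1)*5
Step 3: = 49*7 + 6*5
Step 4: = 343 + 30 = 373

373


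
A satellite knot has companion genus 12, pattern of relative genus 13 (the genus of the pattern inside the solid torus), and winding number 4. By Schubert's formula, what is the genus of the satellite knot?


Schubert: g(satellite) = g_rel(pattern) + |winding| * g(companion),
where g_rel(pattern) is the genus of the pattern relative to the solid torus.
= 13 + 4 * 12
= 13 + 48 = 61

61


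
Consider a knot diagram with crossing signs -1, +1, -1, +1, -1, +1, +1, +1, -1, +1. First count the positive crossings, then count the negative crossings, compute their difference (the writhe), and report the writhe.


Step 1: Count positive crossings (+1).
Positive crossings: 6
Step 2: Count negative crossings (-1).
Negative crossings: 4
Step 3: Writhe = (positive) - (negative)
w = 6 - 4 = 2
Step 4: |w| = 2, and w is positive

2


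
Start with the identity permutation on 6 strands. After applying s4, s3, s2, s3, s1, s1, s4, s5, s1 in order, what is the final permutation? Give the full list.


Starting with identity [1, 2, 3, 4, 5, 6].
Apply generators in sequence:
  After s4: [1, 2, 3, 5, 4, 6]
  After s3: [1, 2, 5, 3, 4, 6]
  After s2: [1, 5, 2, 3, 4, 6]
  After s3: [1, 5, 3, 2, 4, 6]
  After s1: [5, 1, 3, 2, 4, 6]
  After s1: [1, 5, 3, 2, 4, 6]
  After s4: [1, 5, 3, 4, 2, 6]
  After s5: [1, 5, 3, 4, 6, 2]
  After s1: [5, 1, 3, 4, 6, 2]
Final permutation: [5, 1, 3, 4, 6, 2]

[5, 1, 3, 4, 6, 2]


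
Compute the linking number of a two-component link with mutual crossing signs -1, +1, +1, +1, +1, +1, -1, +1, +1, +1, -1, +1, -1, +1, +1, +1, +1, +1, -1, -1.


Step 1: Count positive crossings: 14
Step 2: Count negative crossings: 6
Step 3: Sum of signs = 14 - 6 = 8
Step 4: Linking number = sum/2 = 8/2 = 4

4


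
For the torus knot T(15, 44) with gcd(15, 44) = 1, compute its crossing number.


For a torus knot T(p, q) with gcd(p,q)=1,
the crossing number is min(p*(q-1), q*(p-1)).
p*(q-1) = 15*43 = 645
q*(p-1) = 44*14 = 616
min(645, 616) = 616

616


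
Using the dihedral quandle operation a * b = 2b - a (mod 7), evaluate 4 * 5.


4 * 5 = 2*5 - 4 mod 7
= 10 - 4 mod 7
= 6 mod 7 = 6

6


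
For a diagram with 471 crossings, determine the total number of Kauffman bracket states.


Each crossing contributes 2 choices (A-smoothing or B-smoothing).
Total states = 2^471 = 6097165137335922326917182089439777940915230747392521779021790936768304177382354726797472857545882756171536974846497310342671827498609932238848

6097165137335922326917182089439777940915230747392521779021790936768304177382354726797472857545882756171536974846497310342671827498609932238848


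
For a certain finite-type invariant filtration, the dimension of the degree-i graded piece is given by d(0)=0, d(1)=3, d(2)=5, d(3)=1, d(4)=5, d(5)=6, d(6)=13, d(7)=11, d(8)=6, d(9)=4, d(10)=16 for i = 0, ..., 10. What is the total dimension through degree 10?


Total dimension = d(0) + d(1) + ... + d(10)
= 0 + 3 + 5 + 1 + 5 + 6 + 13 + 11 + 6 + 4 + 16
= 70

70


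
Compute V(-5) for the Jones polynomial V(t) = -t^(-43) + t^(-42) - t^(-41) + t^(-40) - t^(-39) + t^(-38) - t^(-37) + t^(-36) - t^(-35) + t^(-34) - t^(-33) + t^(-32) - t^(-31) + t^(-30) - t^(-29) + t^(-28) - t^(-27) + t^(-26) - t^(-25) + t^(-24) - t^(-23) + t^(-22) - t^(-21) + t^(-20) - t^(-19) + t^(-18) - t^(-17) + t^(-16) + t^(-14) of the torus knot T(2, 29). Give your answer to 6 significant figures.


Substituting t = -5 into V(t) = -t^(-43) + t^(-42) - t^(-41) + t^(-40) - t^(-39) + t^(-38) - t^(-37) + t^(-36) - t^(-35) + t^(-34) - t^(-33) + t^(-32) - t^(-31) + t^(-30) - t^(-29) + t^(-28) - t^(-27) + t^(-26) - t^(-25) + t^(-24) - t^(-23) + t^(-22) - t^(-21) + t^(-20) - t^(-19) + t^(-18) - t^(-17) + t^(-16) + t^(-14):
  (-)t^(-43) = 8.79609e-31
  (+)t^(-42) = 4.39805e-30
  (-)t^(-41) = 2.19902e-29
  (+)t^(-40) = 1.09951e-28
  (-)t^(-39) = 5.49756e-28
  (+)t^(-38) = 2.74878e-27
  (-)t^(-37) = 1.37439e-26
  (+)t^(-36) = 6.87195e-26
  (-)t^(-35) = 3.43597e-25
  (+)t^(-34) = 1.71799e-24
  (-)t^(-33) = 8.58993e-24
  (+)t^(-32) = 4.29497e-23
  (-)t^(-31) = 2.14748e-22
  (+)t^(-30) = 1.07374e-21
  (-)t^(-29) = 5.36871e-21
  (+)t^(-28) = 2.68435e-20
  (-)t^(-27) = 1.34218e-19
  (+)t^(-26) = 6.71089e-19
  (-)t^(-25) = 3.35544e-18
  (+)t^(-24) = 1.67772e-17
  (-)t^(-23) = 8.38861e-17
  (+)t^(-22) = 4.1943e-16
  (-)t^(-21) = 2.09715e-15
  (+)t^(-20) = 1.04858e-14
  (-)t^(-19) = 5.24288e-14
  (+)t^(-18) = 2.62144e-13
  (-)t^(-17) = 1.31072e-12
  (+)t^(-16) = 6.5536e-12
  (+)t^(-14) = 1.6384e-10
Sum = (8.79609e-31) + (4.39805e-30) + (2.19902e-29) + (1.09951e-28) + (5.49756e-28) + (2.74878e-27) + (1.37439e-26) + (6.87195e-26) + (3.43597e-25) + (1.71799e-24) + (8.58993e-24) + (4.29497e-23) + (2.14748e-22) + (1.07374e-21) + (5.36871e-21) + (2.68435e-20) + (1.34218e-19) + (6.71089e-19) + (3.35544e-18) + (1.67772e-17) + (8.38861e-17) + (4.1943e-16) + (2.09715e-15) + (1.04858e-14) + (5.24288e-14) + (2.62144e-13) + (1.31072e-12) + (6.5536e-12) + (1.6384e-10)
= 1.72032e-10
Rounded to 6 significant figures: 1.72032e-10

1.72032e-10


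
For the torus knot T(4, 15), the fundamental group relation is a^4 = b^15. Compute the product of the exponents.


The relation is a^4 = b^15.
Product of exponents = 4 * 15
= 60

60


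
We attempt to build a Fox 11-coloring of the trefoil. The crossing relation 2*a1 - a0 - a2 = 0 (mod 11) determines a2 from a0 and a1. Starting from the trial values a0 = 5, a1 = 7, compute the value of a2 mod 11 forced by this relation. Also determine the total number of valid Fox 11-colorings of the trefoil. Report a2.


Step 1: Apply the given crossing relation 2*a1 - a0 - a2 = 0 (mod 11).
  a2 = 2*a1 - a0 mod 11
  a2 = 2*7 - 5 mod 11
  a2 = 14 - 5 mod 11
  a2 = 9 mod 11 = 9
Step 2: The trefoil has determinant 3.
  Number of Fox p-colorings (p prime) is p^2 if p = 3, else p.
  Since 11 does not divide 3, only trivial (constant) colorings exist.
  (So the trial a0 = 5, a1 = 7 with a0 != a1 does NOT extend to a valid coloring of the whole trefoil: the other two crossing relations require 3*(a1 - a0) = 0 (mod 11), which fails.)
  Total colorings = 11
Step 3: a2 = 9, total Fox 11-colorings = 11

9


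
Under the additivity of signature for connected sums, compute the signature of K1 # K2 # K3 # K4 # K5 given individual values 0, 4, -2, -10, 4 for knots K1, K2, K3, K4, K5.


The signature is additive under connected sum.
signature(K1 # K2 # K3 # K4 # K5) = (0) + (4) + (-2) + (-10) + (4)
= -4

-4


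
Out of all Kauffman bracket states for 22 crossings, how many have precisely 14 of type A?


We choose which 14 of 22 crossings get A-smoothings.
C(22, 14) = 22! / (14! * 8!)
= 319770

319770


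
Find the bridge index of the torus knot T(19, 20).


The bridge number of T(p,q) is min(p,q).
min(19, 20) = 19

19


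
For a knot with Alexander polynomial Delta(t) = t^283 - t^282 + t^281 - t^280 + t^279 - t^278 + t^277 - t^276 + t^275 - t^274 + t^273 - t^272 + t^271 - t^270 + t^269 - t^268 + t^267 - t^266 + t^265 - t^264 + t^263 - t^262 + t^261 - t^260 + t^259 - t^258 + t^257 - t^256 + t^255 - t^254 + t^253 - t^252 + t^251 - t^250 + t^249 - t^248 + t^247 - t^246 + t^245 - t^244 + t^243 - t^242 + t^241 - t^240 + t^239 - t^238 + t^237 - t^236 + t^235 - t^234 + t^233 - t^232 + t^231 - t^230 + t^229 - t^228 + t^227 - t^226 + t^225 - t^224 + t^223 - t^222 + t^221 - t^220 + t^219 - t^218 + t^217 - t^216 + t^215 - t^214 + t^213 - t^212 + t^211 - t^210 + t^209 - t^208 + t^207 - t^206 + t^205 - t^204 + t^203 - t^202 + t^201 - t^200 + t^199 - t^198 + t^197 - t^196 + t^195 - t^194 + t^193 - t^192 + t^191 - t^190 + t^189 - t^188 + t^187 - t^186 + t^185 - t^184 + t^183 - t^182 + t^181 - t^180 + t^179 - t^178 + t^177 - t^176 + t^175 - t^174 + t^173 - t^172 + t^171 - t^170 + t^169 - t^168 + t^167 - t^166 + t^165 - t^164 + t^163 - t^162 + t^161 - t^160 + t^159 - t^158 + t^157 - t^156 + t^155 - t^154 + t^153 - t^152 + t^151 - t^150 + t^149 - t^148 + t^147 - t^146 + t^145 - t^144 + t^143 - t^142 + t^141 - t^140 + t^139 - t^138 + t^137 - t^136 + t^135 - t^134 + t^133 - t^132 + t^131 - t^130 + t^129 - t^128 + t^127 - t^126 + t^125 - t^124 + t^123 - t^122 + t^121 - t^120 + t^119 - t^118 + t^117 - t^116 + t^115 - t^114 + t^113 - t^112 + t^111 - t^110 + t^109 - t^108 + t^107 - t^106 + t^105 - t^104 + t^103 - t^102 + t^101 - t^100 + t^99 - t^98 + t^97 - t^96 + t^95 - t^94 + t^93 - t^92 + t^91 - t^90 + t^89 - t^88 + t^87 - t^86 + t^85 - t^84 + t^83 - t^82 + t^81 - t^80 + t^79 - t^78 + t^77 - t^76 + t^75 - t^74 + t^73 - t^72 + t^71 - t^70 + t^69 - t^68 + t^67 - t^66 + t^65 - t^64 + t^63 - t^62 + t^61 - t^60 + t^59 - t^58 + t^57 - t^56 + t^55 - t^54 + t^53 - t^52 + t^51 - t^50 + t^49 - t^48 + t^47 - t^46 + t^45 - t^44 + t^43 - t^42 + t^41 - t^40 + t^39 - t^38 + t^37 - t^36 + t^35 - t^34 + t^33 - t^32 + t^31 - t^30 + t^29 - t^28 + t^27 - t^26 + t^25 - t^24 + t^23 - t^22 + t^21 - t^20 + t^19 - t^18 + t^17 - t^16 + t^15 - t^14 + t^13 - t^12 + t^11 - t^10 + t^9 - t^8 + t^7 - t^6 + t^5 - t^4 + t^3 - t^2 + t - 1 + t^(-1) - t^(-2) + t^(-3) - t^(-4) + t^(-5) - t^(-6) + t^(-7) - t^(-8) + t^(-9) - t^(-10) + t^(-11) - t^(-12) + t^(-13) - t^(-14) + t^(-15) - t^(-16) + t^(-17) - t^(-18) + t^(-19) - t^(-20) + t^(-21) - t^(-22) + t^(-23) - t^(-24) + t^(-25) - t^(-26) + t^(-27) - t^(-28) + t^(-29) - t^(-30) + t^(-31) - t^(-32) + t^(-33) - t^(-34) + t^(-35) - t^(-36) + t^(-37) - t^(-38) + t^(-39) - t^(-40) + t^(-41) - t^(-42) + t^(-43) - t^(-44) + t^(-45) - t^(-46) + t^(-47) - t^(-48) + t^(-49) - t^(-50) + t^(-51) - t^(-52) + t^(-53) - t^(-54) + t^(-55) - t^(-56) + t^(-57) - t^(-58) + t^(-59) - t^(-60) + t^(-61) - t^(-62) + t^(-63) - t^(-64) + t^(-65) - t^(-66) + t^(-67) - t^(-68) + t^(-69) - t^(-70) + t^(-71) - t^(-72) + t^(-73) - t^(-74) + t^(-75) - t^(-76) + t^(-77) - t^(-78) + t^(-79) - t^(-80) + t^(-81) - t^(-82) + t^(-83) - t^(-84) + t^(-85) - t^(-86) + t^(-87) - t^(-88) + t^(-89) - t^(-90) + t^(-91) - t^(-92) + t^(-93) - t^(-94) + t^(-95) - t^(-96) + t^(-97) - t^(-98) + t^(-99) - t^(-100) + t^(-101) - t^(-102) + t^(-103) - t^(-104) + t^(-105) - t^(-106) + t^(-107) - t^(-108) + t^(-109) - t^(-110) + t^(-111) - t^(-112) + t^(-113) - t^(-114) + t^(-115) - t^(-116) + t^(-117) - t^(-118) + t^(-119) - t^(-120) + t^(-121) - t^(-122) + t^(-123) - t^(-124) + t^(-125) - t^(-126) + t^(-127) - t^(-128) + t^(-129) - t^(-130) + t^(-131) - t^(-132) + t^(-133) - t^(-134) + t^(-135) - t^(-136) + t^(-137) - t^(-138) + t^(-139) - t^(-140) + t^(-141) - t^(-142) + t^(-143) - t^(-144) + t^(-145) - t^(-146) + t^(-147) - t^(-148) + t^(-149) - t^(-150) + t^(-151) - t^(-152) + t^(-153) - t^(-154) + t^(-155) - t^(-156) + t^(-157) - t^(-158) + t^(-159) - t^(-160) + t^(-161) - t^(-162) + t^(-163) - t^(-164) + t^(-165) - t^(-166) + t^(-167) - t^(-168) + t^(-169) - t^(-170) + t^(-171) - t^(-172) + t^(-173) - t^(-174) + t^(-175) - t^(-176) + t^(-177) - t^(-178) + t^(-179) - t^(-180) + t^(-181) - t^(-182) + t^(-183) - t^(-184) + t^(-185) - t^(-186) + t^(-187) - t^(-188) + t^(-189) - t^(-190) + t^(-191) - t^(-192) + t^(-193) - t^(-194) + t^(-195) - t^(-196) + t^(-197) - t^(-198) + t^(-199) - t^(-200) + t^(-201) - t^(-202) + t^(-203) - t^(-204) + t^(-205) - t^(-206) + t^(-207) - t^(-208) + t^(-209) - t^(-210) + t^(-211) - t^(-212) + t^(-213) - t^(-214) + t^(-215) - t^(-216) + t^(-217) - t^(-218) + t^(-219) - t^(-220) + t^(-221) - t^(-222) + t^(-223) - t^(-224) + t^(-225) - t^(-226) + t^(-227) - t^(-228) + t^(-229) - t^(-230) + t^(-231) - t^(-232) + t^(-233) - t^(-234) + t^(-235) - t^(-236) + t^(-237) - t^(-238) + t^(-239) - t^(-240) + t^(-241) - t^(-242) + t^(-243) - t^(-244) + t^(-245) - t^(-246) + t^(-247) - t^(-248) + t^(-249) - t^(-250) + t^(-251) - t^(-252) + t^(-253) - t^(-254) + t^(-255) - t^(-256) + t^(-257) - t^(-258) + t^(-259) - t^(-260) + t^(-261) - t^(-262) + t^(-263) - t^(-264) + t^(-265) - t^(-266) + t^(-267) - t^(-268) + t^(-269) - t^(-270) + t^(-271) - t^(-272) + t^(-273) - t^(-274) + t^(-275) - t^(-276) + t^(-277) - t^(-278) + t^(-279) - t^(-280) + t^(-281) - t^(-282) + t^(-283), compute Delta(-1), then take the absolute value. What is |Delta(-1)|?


Step 1: The polynomial has 567 terms with alternating signs, exponents from 283 down to -283.
Step 2: Substitute t = -1. The i-th term has coefficient (-1)^i and exponent (m-i),
  so its value is (-1)^i * (-1)^(m-i) = (-1)^m = -1 for every i.
Step 3: All 567 terms equal -1, so Delta(-1) = 567 * (-1) = -567
Step 4: |Delta(-1)| = 567

567


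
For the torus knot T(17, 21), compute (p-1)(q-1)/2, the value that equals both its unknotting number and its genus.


For a torus knot T(p,q), both the unknotting number and genus equal (p-1)(q-1)/2.
= (17-1)(21-1)/2
= 16*20/2
= 320/2 = 160

160


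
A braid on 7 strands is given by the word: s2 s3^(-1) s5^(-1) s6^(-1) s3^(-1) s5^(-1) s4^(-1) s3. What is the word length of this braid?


The word length counts the number of generators (including inverses).
Listing each generator: s2, s3^(-1), s5^(-1), s6^(-1), s3^(-1), s5^(-1), s4^(-1), s3
There are 8 generators in this braid word.

8


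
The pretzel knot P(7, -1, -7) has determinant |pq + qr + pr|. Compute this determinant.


Step 1: Compute pq + qr + pr.
pq = 7*(-1) = -7
qr = (-1)*(-7) = 7
pr = 7*(-7) = -49
pq + qr + pr = -7 + 7 + (-49) = -49
Step 2: Take absolute value.
det(P(7,-1,-7)) = |-49| = 49

49


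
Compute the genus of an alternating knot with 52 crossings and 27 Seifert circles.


For alternating knots, g = (c - s + 1)/2.
= (52 - 27 + 1)/2
= 26/2 = 13

13


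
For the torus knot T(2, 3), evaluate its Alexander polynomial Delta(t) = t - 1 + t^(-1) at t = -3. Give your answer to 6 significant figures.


Substituting t = -3 into Delta(t) = t - 1 + t^(-1):
Term values: (-3) + (-1) + (-0.333333)
Sum = -4.333333333
Rounded to 6 significant figures: -4.33333

-4.33333


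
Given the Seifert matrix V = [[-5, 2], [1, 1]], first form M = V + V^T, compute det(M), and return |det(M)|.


Step 1: Form V + V^T where V = [[-5, 2], [1, 1]]
  V^T = [[-5, 1], [2, 1]]
  V + V^T = [[-10, 3], [3, 2]]
Step 2: det(V + V^T) = (-10)*2 - 3*3
  = -20 - 9 = -29
Step 3: Knot determinant = |det(V + V^T)| = |-29| = 29

29


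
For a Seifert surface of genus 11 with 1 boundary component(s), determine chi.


chi = 2 - 2g - b
= 2 - 2*11 - 1
= 2 - 22 - 1 = -21

-21


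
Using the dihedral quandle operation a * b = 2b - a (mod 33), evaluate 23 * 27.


23 * 27 = 2*27 - 23 mod 33
= 54 - 23 mod 33
= 31 mod 33 = 31

31


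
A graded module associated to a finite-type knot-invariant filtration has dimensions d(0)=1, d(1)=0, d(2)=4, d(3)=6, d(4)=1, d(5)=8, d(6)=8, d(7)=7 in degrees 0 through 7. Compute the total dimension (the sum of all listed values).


Total dimension = d(0) + d(1) + ... + d(7)
= 1 + 0 + 4 + 6 + 1 + 8 + 8 + 7
= 35

35


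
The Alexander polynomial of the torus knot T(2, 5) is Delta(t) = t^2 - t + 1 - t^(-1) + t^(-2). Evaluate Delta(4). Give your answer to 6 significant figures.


Substituting t = 4 into Delta(t) = t^2 - t + 1 - t^(-1) + t^(-2):
Term values: (16) + (-4) + (1) + (-0.25) + (0.0625)
Sum = 12.8125
Rounded to 6 significant figures: 12.8125

12.8125


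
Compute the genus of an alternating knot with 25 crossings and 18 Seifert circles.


For alternating knots, g = (c - s + 1)/2.
= (25 - 18 + 1)/2
= 8/2 = 4

4


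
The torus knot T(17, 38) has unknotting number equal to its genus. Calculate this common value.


For a torus knot T(p,q), both the unknotting number and genus equal (p-1)(q-1)/2.
= (17-1)(38-1)/2
= 16*37/2
= 592/2 = 296

296


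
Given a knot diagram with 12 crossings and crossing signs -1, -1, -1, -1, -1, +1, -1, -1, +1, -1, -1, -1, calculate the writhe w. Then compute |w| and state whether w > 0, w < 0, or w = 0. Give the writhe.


Step 1: Count positive crossings (+1).
Positive crossings: 2
Step 2: Count negative crossings (-1).
Negative crossings: 10
Step 3: Writhe = (positive) - (negative)
w = 2 - 10 = -8
Step 4: |w| = 8, and w is negative

-8


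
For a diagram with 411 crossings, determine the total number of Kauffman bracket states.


Each crossing contributes 2 choices (A-smoothing or B-smoothing).
Total states = 2^411 = 5288447750321988791615322464262168318627237463714249754277190362195246329890490766601513683517722278780729696200186866434048

5288447750321988791615322464262168318627237463714249754277190362195246329890490766601513683517722278780729696200186866434048


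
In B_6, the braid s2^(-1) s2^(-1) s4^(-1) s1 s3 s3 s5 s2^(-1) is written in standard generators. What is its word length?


The word length counts the number of generators (including inverses).
Listing each generator: s2^(-1), s2^(-1), s4^(-1), s1, s3, s3, s5, s2^(-1)
There are 8 generators in this braid word.

8


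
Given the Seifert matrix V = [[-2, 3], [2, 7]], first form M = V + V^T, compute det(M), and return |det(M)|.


Step 1: Form V + V^T where V = [[-2, 3], [2, 7]]
  V^T = [[-2, 2], [3, 7]]
  V + V^T = [[-4, 5], [5, 14]]
Step 2: det(V + V^T) = (-4)*14 - 5*5
  = -56 - 25 = -81
Step 3: Knot determinant = |det(V + V^T)| = |-81| = 81

81


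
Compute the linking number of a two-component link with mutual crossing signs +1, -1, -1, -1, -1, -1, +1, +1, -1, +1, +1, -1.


Step 1: Count positive crossings: 5
Step 2: Count negative crossings: 7
Step 3: Sum of signs = 5 - 7 = -2
Step 4: Linking number = sum/2 = -2/2 = -1

-1


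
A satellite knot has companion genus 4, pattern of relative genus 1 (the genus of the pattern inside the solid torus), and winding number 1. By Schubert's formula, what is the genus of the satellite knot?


Schubert: g(satellite) = g_rel(pattern) + |winding| * g(companion),
where g_rel(pattern) is the genus of the pattern relative to the solid torus.
= 1 + 1 * 4
= 1 + 4 = 5

5


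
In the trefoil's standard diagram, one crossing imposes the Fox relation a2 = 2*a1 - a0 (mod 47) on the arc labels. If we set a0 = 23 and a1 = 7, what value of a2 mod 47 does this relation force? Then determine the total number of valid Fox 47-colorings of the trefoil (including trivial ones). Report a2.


Step 1: Apply the given crossing relation 2*a1 - a0 - a2 = 0 (mod 47).
  a2 = 2*a1 - a0 mod 47
  a2 = 2*7 - 23 mod 47
  a2 = 14 - 23 mod 47
  a2 = -9 mod 47 = 38
Step 2: The trefoil has determinant 3.
  Number of Fox p-colorings (p prime) is p^2 if p = 3, else p.
  Since 47 does not divide 3, only trivial (constant) colorings exist.
  (So the trial a0 = 23, a1 = 7 with a0 != a1 does NOT extend to a valid coloring of the whole trefoil: the other two crossing relations require 3*(a1 - a0) = 0 (mod 47), which fails.)
  Total colorings = 47
Step 3: a2 = 38, total Fox 47-colorings = 47

38


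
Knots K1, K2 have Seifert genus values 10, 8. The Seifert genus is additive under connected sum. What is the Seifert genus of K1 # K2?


The Seifert genus is additive under connected sum.
Seifert genus(K1 # K2) = (10) + (8)
= 18

18


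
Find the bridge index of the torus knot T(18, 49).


The bridge number of T(p,q) is min(p,q).
min(18, 49) = 18

18


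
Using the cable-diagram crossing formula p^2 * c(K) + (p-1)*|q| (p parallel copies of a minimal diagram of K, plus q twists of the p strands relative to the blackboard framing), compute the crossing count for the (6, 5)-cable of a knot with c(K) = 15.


Step 1: Each of the c(K) crossings of the companion diagram becomes p*p = p^2 crossings among the p parallel strands, and each of the |q| twists s_1 s_2 ... s_(p-1) adds (p-1) crossings.
  Crossings = p^2 * c(K) + (p-1)*|q|
Step 2: = 6^2 * 15 + (6-1)*5
Step 3: = 36*15 + 5*5
Step 4: = 540 + 25 = 565

565
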